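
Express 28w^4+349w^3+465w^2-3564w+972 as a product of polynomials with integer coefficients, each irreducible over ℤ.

By the rational root theorem, w = -6 is a root, so (w+6) is a factor; dividing leaves 28w^3+181w^2-621w+162.
Continuing, w = 9/4 is a root, giving the factor (4w-9) and quotient 7w^2+61w-18.
The remaining quadratic factors as (w+9)(7w-2).

(4w-9)(7w-2)(w+6)(w+9)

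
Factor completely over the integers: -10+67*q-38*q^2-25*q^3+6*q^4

Testing divisors of the constant over divisors of the leading coefficient, q = 5 is a root, so (q-5) is a factor; dividing leaves 6*q^3+5*q^2-13*q+2.
Then q = 1/6 is a root, giving the factor (6*q-1) and quotient q^2+q-2.
The remaining quadratic factors as (q+2)(q-1).

(6*q-1)*(q+2)*(q-1)*(q-5)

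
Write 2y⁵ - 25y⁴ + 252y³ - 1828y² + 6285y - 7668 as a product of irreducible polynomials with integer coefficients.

By the rational root theorem, y = 4 is a root, giving the factor (y - 4) and quotient 2y⁴ - 17y³ + 184y² - 1092y + 1917.
Next, y = 3 is a root, so (y - 3) divides it; the quotient is 2y³ - 11y² + 151y - 639.
Next, y = 9/2 is a root, so (2y - 9) is a factor; dividing leaves y² - y + 71.
The quadratic y² - y + 71 has discriminant -283 < 0 and is irreducible over ℤ.

(2y - 9)(y - 3)(y - 4)(y² - y + 71)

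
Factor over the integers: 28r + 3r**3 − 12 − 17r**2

By the rational root theorem, r = 3 is a root, giving the factor (r − 3) and quotient 3r**2 − 8r + 4.
The remaining quadratic factors as (r − 2)(3r − 2).

(3r − 2)(r − 2)(r − 3)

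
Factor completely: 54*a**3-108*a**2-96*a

Pull out the common factor 6*a, then factor the remaining trinomial.

6*a*(3*a+2)*(3*a-8)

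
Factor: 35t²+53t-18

(5t+9)(7t-2)

Need a pair with product 35·(-18) = -630 and sum 53: that's 63 and -10.
Split the middle term: 35t²+63t - 10t-18 = 7t(5t+9) - 2(5t+9).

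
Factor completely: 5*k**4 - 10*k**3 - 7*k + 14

(k - 2)*(5*k**3 - 7)

Group as (5*k**4 - 7*k) + (-10*k**3 + 14) = k*(5*k**3 - 7) - 2*(5*k**3 - 7).
Both groups share the factor (5*k**3 - 7).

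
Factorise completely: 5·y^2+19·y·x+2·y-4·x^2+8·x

Group: 5·y·(y+4·x) + (-x+2)·(y+4·x); both groups contain (y+4·x).

(5·y-x+2)·(y+4·x)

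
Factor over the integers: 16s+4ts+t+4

Group as (4ts+t) + (16s+4) = t(4s+1) + 4(4s+1).
Both groups share the factor (4s+1).

(4s+1)(t+4)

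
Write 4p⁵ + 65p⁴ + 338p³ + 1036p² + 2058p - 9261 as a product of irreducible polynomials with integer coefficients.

(4p - 7)(p + 7)(p + 9)(p² + 2p + 21)

Testing divisors of the constant over divisors of the leading coefficient, p = -7 is a root, so (p + 7) is a factor; dividing leaves 4p⁴ + 37p³ + 79p² + 483p - 1323.
Then p = 7/4 is a root, so (4p - 7) is a factor; dividing leaves p³ + 11p² + 39p + 189.
Continuing, p = -9 is a root, so (p + 9) is a factor; dividing leaves p² + 2p + 21.
The quadratic p² + 2p + 21 has discriminant -80 < 0 and is irreducible over ℤ.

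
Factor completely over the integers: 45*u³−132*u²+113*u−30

(3*u−2)*(3*u−5)*(5*u−3)

Testing divisors of the constant over divisors of the leading coefficient, u = 5/3 is a root, so (3*u−5) is a factor; dividing leaves 15*u²−19*u+6.
The remaining quadratic factors as (3*u−2)(5*u−3).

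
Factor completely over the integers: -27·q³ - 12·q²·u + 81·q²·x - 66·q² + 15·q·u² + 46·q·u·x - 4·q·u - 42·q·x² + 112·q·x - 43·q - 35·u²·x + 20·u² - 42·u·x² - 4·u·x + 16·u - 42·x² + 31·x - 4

-(3·q - 7·x + 4)·(9·q - 5·u - 6·x + 1)·(q + u + 1)

Group: 9·q·(-3·q² - 3·q·u + 7·q·x - 7·q + 7·u·x - 4·u + 7·x - 4) + (-5·u - 6·x + 1)·(-3·q² - 3·q·u + 7·q·x - 7·q + 7·u·x - 4·u + 7·x - 4); both groups contain (-3·q² - 3·q·u + 7·q·x - 7·q + 7·u·x - 4·u + 7·x - 4), so (9·q - 5·u - 6·x + 1) is a factor with cofactor -3·q² - 3·q·u + 7·q·x - 7·q + 7·u·x - 4·u + 7·x - 4.
The cofactor groups again: -3·q² - 3·q·u + 7·q·x - 7·q + 7·u·x - 4·u + 7·x - 4 = -q·(3·q - 7·x + 4) + (-u - 1)·(3·q - 7·x + 4); both groups contain (3·q - 7·x + 4), giving -(q + u + 1)·(3·q - 7·x + 4).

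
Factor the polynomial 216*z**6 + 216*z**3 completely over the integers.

Factor out 216*z**3 first: what remains is z**3 + 1.
Recognize a sum of cubes with the parts 1 and z.

216*z**3*(z + 1)*(z**2 − z + 1)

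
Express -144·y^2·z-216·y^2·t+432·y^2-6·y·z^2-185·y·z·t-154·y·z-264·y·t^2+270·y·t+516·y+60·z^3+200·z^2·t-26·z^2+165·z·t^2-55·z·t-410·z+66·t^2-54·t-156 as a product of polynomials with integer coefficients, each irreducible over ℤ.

-(9·y+6·z+11·t+13)·(2·z+3·t-6)·(8·y-5·z-2)

Group: 2·z·(-72·y^2-3·y·z-88·y·t-86·y+30·z^2+55·z·t+77·z+22·t+26) + (3·t-6)·(-72·y^2-3·y·z-88·y·t-86·y+30·z^2+55·z·t+77·z+22·t+26); both groups contain (-72·y^2-3·y·z-88·y·t-86·y+30·z^2+55·z·t+77·z+22·t+26), so (2·z+3·t-6) is a factor with cofactor -72·y^2-3·y·z-88·y·t-86·y+30·z^2+55·z·t+77·z+22·t+26.
The cofactor groups again: -72·y^2-3·y·z-88·y·t-86·y+30·z^2+55·z·t+77·z+22·t+26 = -9·y·(8·y-5·z-2) + (-6·z-11·t-13)·(8·y-5·z-2); both groups contain (8·y-5·z-2), giving -(9·y+6·z+11·t+13)·(8·y-5·z-2).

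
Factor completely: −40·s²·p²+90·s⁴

Pull out the common factor 10·s²; 9·s²−4·p² is a difference of squares.

10·s²·(3·s−2·p)·(3·s+2·p)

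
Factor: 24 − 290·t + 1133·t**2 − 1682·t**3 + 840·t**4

Testing divisors of the constant over divisors of the leading coefficient, t = 1/6 is a root, so (6·t − 1) is a factor; dividing leaves 140·t**3 − 257·t**2 + 146·t − 24.
Then t = 2/7 is a root, giving the factor (7·t − 2) and quotient 20·t**2 − 31·t + 12.
The remaining quadratic factors as (4·t − 3)(5·t − 4).

(4·t − 3)·(5·t − 4)·(6·t − 1)·(7·t − 2)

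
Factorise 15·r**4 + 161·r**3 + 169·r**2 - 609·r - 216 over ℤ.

Testing divisors of the constant over divisors of the leading coefficient, r = -9 is a root, so (r + 9) is a factor; dividing leaves 15·r**3 + 26·r**2 - 65·r - 24.
Continuing, r = -1/3 is a root, giving the factor (3·r + 1) and quotient 5·r**2 + 7·r - 24.
The remaining quadratic factors as (r + 3)(5·r - 8).

(3·r + 1)·(5·r - 8)·(r + 3)·(r + 9)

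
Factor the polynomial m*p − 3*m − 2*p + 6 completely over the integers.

(m − 2)*(p − 3)

Group as (m*p − 3*m) + (−2*p + 6) = m*(p − 3) − 2*(p − 3).
Both groups share the factor (p − 3).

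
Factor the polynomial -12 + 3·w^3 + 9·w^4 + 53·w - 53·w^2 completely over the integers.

(3·w - 1)·(3·w - 4)·(w + 3)·(w - 1)

Trying the rational-root candidates, w = -3 is a root, so (w + 3) is a factor; dividing leaves 9·w^3 - 24·w^2 + 19·w - 4.
Continuing, w = 1/3 is a root, giving the factor (3·w - 1) and quotient 3·w^2 - 7·w + 4.
The remaining quadratic factors as (3·w - 4)(w - 1).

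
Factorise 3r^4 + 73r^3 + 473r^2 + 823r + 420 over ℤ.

Among the possible rational roots, r = -4/3 is a root, so (3r + 4) is a factor; dividing leaves r^3 + 23r^2 + 127r + 105.
Then r = -7 is a root, giving the factor (r + 7) and quotient r^2 + 16r + 15.
The remaining quadratic factors as (r + 15)(r + 1).

(3r + 4)(r + 1)(r + 15)(r + 7)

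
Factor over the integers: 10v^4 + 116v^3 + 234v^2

2v^2(5v + 13)(v + 9)

Pull out the common factor 2v^2, then factor the remaining trinomial.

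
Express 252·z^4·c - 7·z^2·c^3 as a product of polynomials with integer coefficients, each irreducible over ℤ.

Factor out 7·z^2·c, leaving 36·z^2 - c^2, which is a difference of two squares.

7·c·z^2·(6·z - c)·(6·z + c)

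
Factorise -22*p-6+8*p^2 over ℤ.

2*(4*p+1)*(p-3)

Pull out the common factor 2, then factor the remaining trinomial.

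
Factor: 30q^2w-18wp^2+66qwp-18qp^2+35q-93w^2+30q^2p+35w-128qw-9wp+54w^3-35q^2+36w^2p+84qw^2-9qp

(5q+9w-3p-5)(6w+6p-7)(q+w)

Group: 6w(5q^2+14qw-3qp-5q+9w^2-3wp-5w) + (6p-7)(5q^2+14qw-3qp-5q+9w^2-3wp-5w); both groups contain (5q^2+14qw-3qp-5q+9w^2-3wp-5w), so (6w+6p-7) is a factor with cofactor 5q^2+14qw-3qp-5q+9w^2-3wp-5w.
The cofactor groups again: 5q^2+14qw-3qp-5q+9w^2-3wp-5w = q(5q+9w-3p-5) + w(5q+9w-3p-5); both groups contain (5q+9w-3p-5), giving (q+w)(5q+9w-3p-5).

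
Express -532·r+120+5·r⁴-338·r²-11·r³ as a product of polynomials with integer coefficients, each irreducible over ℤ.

Among the possible rational roots, r = -2 is a root, giving the factor (r+2) and quotient 5·r³-21·r²-296·r+60.
Continuing, r = 10 is a root, giving the factor (r-10) and quotient 5·r²+29·r-6.
The remaining quadratic factors as (r+6)(5·r-1).

(5·r-1)·(r+2)·(r+6)·(r-10)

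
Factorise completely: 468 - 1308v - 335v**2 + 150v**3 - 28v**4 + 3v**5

By the rational root theorem, v = 6 is a root, so (v - 6) is a factor; dividing leaves 3v**4 - 10v**3 + 90v**2 + 205v - 78.
Continuing, v = -2 is a root, giving the factor (v + 2) and quotient 3v**3 - 16v**2 + 122v - 39.
Next, v = 1/3 is a root, so (3v - 1) is a factor; dividing leaves v**2 - 5v + 39.
The quadratic v**2 - 5v + 39 has discriminant -131 < 0 and is irreducible over ℤ.

(3v - 1)(v + 2)(v - 6)(v**2 - 5v + 39)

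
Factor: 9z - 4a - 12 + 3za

(3z - 4)(a + 3)

Group as (3za + 9z) + (-4a - 12) = 3z(a + 3) - 4(a + 3).
Both groups share the factor (a + 3).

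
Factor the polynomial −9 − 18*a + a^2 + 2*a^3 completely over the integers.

Among the possible rational roots, a = 3 is a root, so (a − 3) is a factor; dividing leaves 2*a^2 + 7*a + 3.
The remaining quadratic factors as (2*a + 1)(a + 3).

(2*a + 1)*(a + 3)*(a − 3)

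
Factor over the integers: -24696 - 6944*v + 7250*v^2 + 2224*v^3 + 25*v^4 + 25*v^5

(5*v + 14)*(5*v - 9)*(v + 2)*(v^2 - 2*v + 98)

Trying the rational-root candidates, v = -2 is a root, giving the factor (v + 2) and quotient 25*v^4 - 25*v^3 + 2274*v^2 + 2702*v - 12348.
Then v = -14/5 is a root, giving the factor (5*v + 14) and quotient 5*v^3 - 19*v^2 + 508*v - 882.
Then v = 9/5 is a root, so (5*v - 9) is a factor; dividing leaves v^2 - 2*v + 98.
The quadratic v^2 - 2*v + 98 has discriminant -388 < 0 and is irreducible over ℤ.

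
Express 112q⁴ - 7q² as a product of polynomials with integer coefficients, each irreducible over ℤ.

Pull out the common factor 7q²; 16q² - 1 is a difference of squares.

7q²(4q + 1)(4q - 1)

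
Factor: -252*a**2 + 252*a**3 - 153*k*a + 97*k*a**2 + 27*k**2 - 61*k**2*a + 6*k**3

Group: 3*k*(2*k**2 - 23*k*a + 9*k + 63*a**2 - 63*a) + 4*a*(2*k**2 - 23*k*a + 9*k + 63*a**2 - 63*a); both groups contain (2*k**2 - 23*k*a + 9*k + 63*a**2 - 63*a), so (3*k + 4*a) is a factor with cofactor 2*k**2 - 23*k*a + 9*k + 63*a**2 - 63*a.
The cofactor groups again: 2*k**2 - 23*k*a + 9*k + 63*a**2 - 63*a = 2*k*(k - 7*a) + (-9*a + 9)*(k - 7*a); both groups contain (k - 7*a), giving (2*k - 9*a + 9)*(k - 7*a).

(k - 7*a)*(2*k - 9*a + 9)*(3*k + 4*a)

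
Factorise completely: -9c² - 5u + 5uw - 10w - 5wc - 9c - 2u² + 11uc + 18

Group: -2u(u - c - 2) + (5w + 9c - 9)(u - c - 2); both groups contain (u - c - 2).

-(2u - 5w - 9c + 9)(u - c - 2)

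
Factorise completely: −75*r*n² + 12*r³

3*r*(2*r − 5*n)*(2*r + 5*n)

Factor out 3*r, leaving 4*r² − 25*n², which is a difference of two squares.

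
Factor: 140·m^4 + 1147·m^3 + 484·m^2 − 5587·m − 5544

(4·m + 9)·(5·m − 11)·(7·m + 8)·(m + 7)

Among the possible rational roots, m = 11/5 is a root, giving the factor (5·m − 11) and quotient 28·m^3 + 291·m^2 + 737·m + 504.
Then m = −9/4 is a root, so (4·m + 9) is a factor; dividing leaves 7·m^2 + 57·m + 56.
The remaining quadratic factors as (7·m + 8)(m + 7).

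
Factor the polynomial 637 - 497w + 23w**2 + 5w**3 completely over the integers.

Testing divisors of the constant over divisors of the leading coefficient, w = -13 is a root, so (w + 13) is a factor; dividing leaves 5w**2 - 42w + 49.
The remaining quadratic factors as (w - 7)(5w - 7).

(5w - 7)(w + 13)(w - 7)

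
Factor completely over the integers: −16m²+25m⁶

m²(5m²+4)(5m²−4)

Every term has a factor of m²; factoring it out leaves 25m⁴−16.
Recognize a difference of squares with the parts 5m² and 4.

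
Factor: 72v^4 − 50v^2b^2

2v^2(6v − 5b)(6v + 5b)

Factor out 2v^2, leaving 36v^2 − 25b^2, which is a difference of two squares.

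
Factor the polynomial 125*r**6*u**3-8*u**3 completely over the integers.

u**3*(5*r**2-2)*(25*r**4+10*r**2+4)

Every term has a factor of u**3; factoring it out leaves 125*r**6-8.
Recognize a difference of cubes with the parts 5*r**2 and 2.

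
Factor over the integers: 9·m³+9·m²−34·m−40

(3·m+4)·(3·m+5)·(m−2)

Trying the rational-root candidates, m = −4/3 is a root, so (3·m+4) is a factor; dividing leaves 3·m²−m−10.
The remaining quadratic factors as (m−2)(3·m+5).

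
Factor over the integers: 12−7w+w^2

Two integers with product 12 and sum −7 are −4 and −3.

(w−3)(w−4)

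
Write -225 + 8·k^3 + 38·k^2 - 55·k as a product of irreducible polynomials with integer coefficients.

(2·k - 5)·(4·k + 9)·(k + 5)

By the rational root theorem, k = -5 is a root, so (k + 5) divides it; the quotient is 8·k^2 - 2·k - 45.
The remaining quadratic factors as (4·k + 9)(2·k - 5).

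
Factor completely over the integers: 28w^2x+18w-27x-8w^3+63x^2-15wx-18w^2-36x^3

-(2w-3x)(4w+4x-3)(w-3x+3)

Group: 2w(-4w^2+8wx-9w+12x^2-21x+9) - 3x(-4w^2+8wx-9w+12x^2-21x+9); both groups contain (-4w^2+8wx-9w+12x^2-21x+9), so (2w-3x) is a factor with cofactor -4w^2+8wx-9w+12x^2-21x+9.
The cofactor groups again: -4w^2+8wx-9w+12x^2-21x+9 = -4w(w-3x+3) + (-4x+3)(w-3x+3); both groups contain (w-3x+3), giving -(4w+4x-3)(w-3x+3).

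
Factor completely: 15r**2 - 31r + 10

(3r - 5)(5r - 2)

Need a pair with product 15·10 = 150 and sum -31: that's -25 and -6.
Split the middle term: 15r**2 - 25r - 6r + 10 = 5r(3r - 5) - 2(3r - 5).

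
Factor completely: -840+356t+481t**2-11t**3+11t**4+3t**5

(3t+5)(t+7)(t-1)(t**2-4t+24)

Trying the rational-root candidates, t = -5/3 is a root, so (3t+5) divides it; the quotient is t**4+2t**3-7t**2+172t-168.
Continuing, t = 1 is a root, so (t-1) divides it; the quotient is t**3+3t**2-4t+168.
Continuing, t = -7 is a root, so (t+7) divides it; the quotient is t**2-4t+24.
The quadratic t**2-4t+24 has discriminant -80 < 0 and is irreducible over ℤ.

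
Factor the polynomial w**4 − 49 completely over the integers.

Substitute u = w**2 to get a quadratic in u, then factor.
w**2 + 7 is irreducible over ℤ (always positive, so no real roots).
w**2 − 7 is irreducible over ℤ (7 is not a perfect square).

(w**2 + 7)*(w**2 − 7)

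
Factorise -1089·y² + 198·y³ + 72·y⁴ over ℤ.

Pull out the common factor 9·y², then factor the remaining trinomial.

9·y²·(2·y + 11)·(4·y - 11)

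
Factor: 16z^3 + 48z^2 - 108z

Pull out the common factor 4z, then factor the remaining trinomial.

4z(2z + 9)(2z - 3)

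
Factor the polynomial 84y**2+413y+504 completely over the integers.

Pull out the common factor 7, then factor the remaining trinomial.

7(3y+8)(4y+9)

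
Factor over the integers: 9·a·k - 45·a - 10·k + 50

(9·a - 10)·(k - 5)

Group as (9·a·k - 45·a) + (-10·k + 50) = 9·a·(k - 5) - 10·(k - 5).
Both groups share the factor (k - 5).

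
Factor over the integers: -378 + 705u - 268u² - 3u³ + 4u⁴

(4u - 3)(u + 9)(u - 2)(u - 7)

Among the possible rational roots, u = 7 is a root, so (u - 7) is a factor; dividing leaves 4u³ + 25u² - 93u + 54.
Continuing, u = -9 is a root, so (u + 9) divides it; the quotient is 4u² - 11u + 6.
The remaining quadratic factors as (4u - 3)(u - 2).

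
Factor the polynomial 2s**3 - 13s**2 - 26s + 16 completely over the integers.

(2s - 1)(s + 2)(s - 8)

Trying the rational-root candidates, s = 1/2 is a root, so (2s - 1) is a factor; dividing leaves s**2 - 6s - 16.
The remaining quadratic factors as (s - 8)(s + 2).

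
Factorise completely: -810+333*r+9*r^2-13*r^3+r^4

(r+5)*(r-3)*(r-6)*(r-9)

By the rational root theorem, r = 9 is a root, so (r-9) is a factor; dividing leaves r^3-4*r^2-27*r+90.
Continuing, r = -5 is a root, so (r+5) divides it; the quotient is r^2-9*r+18.
The remaining quadratic factors as (r-3)(r-6).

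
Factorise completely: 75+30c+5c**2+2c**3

(2c+5)(c**2+15)

Group as (2c**3+30c) + (5c**2+75) = 2c(c**2+15) + 5(c**2+15).
Both groups share the factor (c**2+15).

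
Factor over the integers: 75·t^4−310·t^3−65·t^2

5·t^2·(3·t−13)·(5·t+1)

Pull out the common factor 5·t^2, then factor the remaining trinomial.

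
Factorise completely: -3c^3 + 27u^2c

3c(3u - c)(3u + c)

Pull out the common factor 3c; 9u^2 - c^2 is a difference of squares.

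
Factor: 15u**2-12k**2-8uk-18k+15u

Group: 5u(3u+2k+3) - 6k(3u+2k+3); both groups contain (3u+2k+3).

(5u-6k)(3u+2k+3)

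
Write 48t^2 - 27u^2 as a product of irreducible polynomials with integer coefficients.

3(4t + 3u)(4t - 3u)

Every term has a factor of 3. Then 16t^2 - 9u^2 = (4t)² − (3u)².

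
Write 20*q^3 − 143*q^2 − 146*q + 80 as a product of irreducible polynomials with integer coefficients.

Trying the rational-root candidates, q = 2/5 is a root, so (5*q − 2) divides it; the quotient is 4*q^2 − 27*q − 40.
The remaining quadratic factors as (4*q + 5)(q − 8).

(4*q + 5)*(5*q − 2)*(q − 8)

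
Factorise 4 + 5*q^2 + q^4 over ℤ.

(q^2 + 1)*(q^2 + 4)

Substitute u = q^2 to get a quadratic in u, then factor.
q^2 + 4 is irreducible over ℤ (sum of squares).
q^2 + 1 is irreducible over ℤ (sum of squares).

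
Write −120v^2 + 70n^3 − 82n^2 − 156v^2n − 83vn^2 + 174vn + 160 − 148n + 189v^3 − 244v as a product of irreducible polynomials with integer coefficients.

Group: 3v(63v^2 − 94vn + 2v + 35n^2 − 6n − 80) + (2n − 2)(63v^2 − 94vn + 2v + 35n^2 − 6n − 80); both groups contain (63v^2 − 94vn + 2v + 35n^2 − 6n − 80), so (3v + 2n − 2) is a factor with cofactor 63v^2 − 94vn + 2v + 35n^2 − 6n − 80.
The cofactor groups again: 63v^2 − 94vn + 2v + 35n^2 − 6n − 80 = 7v(9v − 7n − 10) + (−5n + 8)(9v − 7n − 10); both groups contain (9v − 7n − 10), giving (7v − 5n + 8)(9v − 7n − 10).

(7v − 5n + 8)(9v − 7n − 10)(3v + 2n − 2)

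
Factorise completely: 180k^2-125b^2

Every term has a factor of 5. Then 36k^2-25b^2 = (6k)² − (5b)².

5(6k-5b)(6k+5b)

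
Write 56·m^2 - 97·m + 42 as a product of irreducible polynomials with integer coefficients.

Need a pair with product 56·42 = 2352 and sum -97: that's -48 and -49.
Split the middle term: 56·m^2 - 48·m - 49·m + 42 = 8·m·(7·m - 6) - 7·(7·m - 6).

(7·m - 6)·(8·m - 7)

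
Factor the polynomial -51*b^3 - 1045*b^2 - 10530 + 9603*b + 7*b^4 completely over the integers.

(7*b - 9)*(b + 13)*(b - 10)*(b - 9)

Testing divisors of the constant over divisors of the leading coefficient, b = -13 is a root, giving the factor (b + 13) and quotient 7*b^3 - 142*b^2 + 801*b - 810.
Next, b = 9 is a root, so (b - 9) divides it; the quotient is 7*b^2 - 79*b + 90.
The remaining quadratic factors as (7*b - 9)(b - 10).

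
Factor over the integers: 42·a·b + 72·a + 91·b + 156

(6·a + 13)·(7·b + 12)

Group as (42·a·b + 72·a) + (91·b + 156) = 6·a·(7·b + 12) + 13·(7·b + 12).
Both groups share the factor (7·b + 12).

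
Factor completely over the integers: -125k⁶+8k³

Pull out the common factor k³, leaving -125k³+8.
Recognize a difference of cubes with the parts 2 and 5k.

-k³(5k-2)(25k²+10k+4)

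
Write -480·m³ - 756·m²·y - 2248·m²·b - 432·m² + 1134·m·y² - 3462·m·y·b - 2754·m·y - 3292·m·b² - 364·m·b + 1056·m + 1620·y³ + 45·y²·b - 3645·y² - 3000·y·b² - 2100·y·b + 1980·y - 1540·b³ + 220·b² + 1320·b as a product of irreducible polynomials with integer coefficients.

Group: 6·m·(-80·m² - 246·m·y - 188·m·b + 88·m - 180·y² - 285·y·b + 165·y - 110·b² + 110·b) + (-9·y + 14·b + 12)·(-80·m² - 246·m·y - 188·m·b + 88·m - 180·y² - 285·y·b + 165·y - 110·b² + 110·b); both groups contain (-80·m² - 246·m·y - 188·m·b + 88·m - 180·y² - 285·y·b + 165·y - 110·b² + 110·b), so (6·m - 9·y + 14·b + 12) is a factor with cofactor -80·m² - 246·m·y - 188·m·b + 88·m - 180·y² - 285·y·b + 165·y - 110·b² + 110·b.
The cofactor groups again: -80·m² - 246·m·y - 188·m·b + 88·m - 180·y² - 285·y·b + 165·y - 110·b² + 110·b = -10·m·(8·m + 15·y + 10·b) + (-12·y - 11·b + 11)·(8·m + 15·y + 10·b); both groups contain (8·m + 15·y + 10·b), giving -(10·m + 12·y + 11·b - 11)·(8·m + 15·y + 10·b).

-(8·m + 15·y + 10·b)·(10·m + 12·y + 11·b - 11)·(6·m - 9·y + 14·b + 12)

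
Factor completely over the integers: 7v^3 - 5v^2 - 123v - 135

Trying the rational-root candidates, v = -9/7 is a root, giving the factor (7v + 9) and quotient v^2 - 2v - 15.
The remaining quadratic factors as (v + 3)(v - 5).

(7v + 9)(v + 3)(v - 5)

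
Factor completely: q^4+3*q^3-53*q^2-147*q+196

(q+4)*(q+7)*(q-1)*(q-7)

Among the possible rational roots, q = -7 is a root, so (q+7) divides it; the quotient is q^3-4*q^2-25*q+28.
Then q = 1 is a root, giving the factor (q-1) and quotient q^2-3*q-28.
The remaining quadratic factors as (q-7)(q+4).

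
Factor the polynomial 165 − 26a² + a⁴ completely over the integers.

Substitute u = a² to get a quadratic in u, then factor.
a² − 11 is irreducible over ℤ (11 is not a perfect square).
a² − 15 is irreducible over ℤ (15 is not a perfect square).

(a² − 11)(a² − 15)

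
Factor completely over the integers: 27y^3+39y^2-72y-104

(9y+13)(3y^2-8)

Group as (27y^3-72y) + (39y^2-104) = 9y(3y^2-8) + 13(3y^2-8).
Both groups share the factor (3y^2-8).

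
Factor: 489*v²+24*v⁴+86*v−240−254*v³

By the rational root theorem, v = 5/2 is a root, giving the factor (2*v−5) and quotient 12*v³−97*v²+2*v+48.
Continuing, v = 8 is a root, giving the factor (v−8) and quotient 12*v²−v−6.
The remaining quadratic factors as (3*v+2)(4*v−3).

(2*v−5)*(3*v+2)*(4*v−3)*(v−8)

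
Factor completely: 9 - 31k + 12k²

Need a pair with product 12·9 = 108 and sum -31: that's -27 and -4.
Split the middle term: 12k² - 27k - 4k + 9 = 3k(4k - 9) - (4k - 9).

(3k - 1)(4k - 9)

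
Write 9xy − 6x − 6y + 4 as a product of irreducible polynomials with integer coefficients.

(3x − 2)(3y − 2)

Group as (9xy − 6x) + (−6y + 4) = 3x(3y − 2) − 2(3y − 2).
Both groups share the factor (3y − 2).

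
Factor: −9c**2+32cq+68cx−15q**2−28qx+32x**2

−(9c−5q+4x)(c−3q−8x)

Group: −c(9c−5q+4x) + (3q+8x)(9c−5q+4x); both groups contain (9c−5q+4x).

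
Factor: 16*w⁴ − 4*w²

4*w²*(2*w + 1)*(2*w − 1)

Factor out 4*w² first: what remains is 4*w² − 1.
Recognize a difference of squares with the parts 2*w and 1.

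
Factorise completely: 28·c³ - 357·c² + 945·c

7·c·(4·c - 15)·(c - 9)

Pull out the common factor 7·c, then factor the remaining trinomial.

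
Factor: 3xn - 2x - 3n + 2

(3n - 2)(x - 1)

Group as (3xn - 2x) + (-3n + 2) = x(3n - 2) - (3n - 2).
Both groups share the factor (3n - 2).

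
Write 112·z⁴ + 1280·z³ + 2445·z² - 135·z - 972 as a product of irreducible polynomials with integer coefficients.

By the rational root theorem, z = -9/4 is a root, so (4·z + 9) divides it; the quotient is 28·z³ + 257·z² + 33·z - 108.
Continuing, z = -9 is a root, giving the factor (z + 9) and quotient 28·z² + 5·z - 12.
The remaining quadratic factors as (4·z + 3)(7·z - 4).

(4·z + 3)·(4·z + 9)·(7·z - 4)·(z + 9)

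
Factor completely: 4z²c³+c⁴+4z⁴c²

Factor out c² first: what remains is 4z⁴+4z²c+c².
Recognize a perfect-square trinomial with the parts 2z² and c.

c²(2z²+c)²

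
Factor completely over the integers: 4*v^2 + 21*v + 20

Need a pair with product 4·20 = 80 and sum 21: that's 16 and 5.
Split the middle term: 4*v^2 + 16*v + 5*v + 20 = 4*v*(v + 4) + 5*(v + 4).

(4*v + 5)*(v + 4)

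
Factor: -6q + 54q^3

Every term has a factor of 6q. Then 9q^2 - 1 = (3q)² − (1)².

6q(3q + 1)(3q - 1)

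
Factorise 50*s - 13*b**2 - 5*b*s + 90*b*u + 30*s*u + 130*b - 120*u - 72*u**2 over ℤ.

Group: -b*(13*b + 5*s - 12*u) + (6*u + 10)*(13*b + 5*s - 12*u); both groups contain (13*b + 5*s - 12*u).

-(13*b + 5*s - 12*u)*(b - 6*u - 10)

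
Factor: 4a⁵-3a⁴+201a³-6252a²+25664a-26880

(4a-7)(a-3)(a-8)(a²+12a+160)

Testing divisors of the constant over divisors of the leading coefficient, a = 7/4 is a root, so (4a-7) divides it; the quotient is a⁴+a³+52a²-1472a+3840.
Continuing, a = 8 is a root, so (a-8) divides it; the quotient is a³+9a²+124a-480.
Next, a = 3 is a root, so (a-3) divides it; the quotient is a²+12a+160.
The quadratic a²+12a+160 has discriminant -496 < 0 and is irreducible over ℤ.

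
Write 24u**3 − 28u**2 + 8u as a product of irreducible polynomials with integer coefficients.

4u(2u − 1)(3u − 2)

Pull out the common factor 4u, then factor the remaining trinomial.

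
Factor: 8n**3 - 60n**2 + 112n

Pull out the common factor 4n, then factor the remaining trinomial.

4n(2n - 7)(n - 4)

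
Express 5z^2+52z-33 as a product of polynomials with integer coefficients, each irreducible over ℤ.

Need a pair with product 5·(-33) = -165 and sum 52: that's 55 and -3.
Split the middle term: 5z^2+55z - 3z-33 = 5z(z+11) - 3(z+11).

(5z-3)(z+11)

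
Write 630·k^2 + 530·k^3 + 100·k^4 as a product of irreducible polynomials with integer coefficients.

10·k^2·(2·k + 7)·(5·k + 9)

Pull out the common factor 10·k^2, then factor the remaining trinomial.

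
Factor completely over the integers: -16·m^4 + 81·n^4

(3·n)⁴ − (2·m)⁴ = ((3·n)² − (2·m)²)((3·n)² + (2·m)²); the first factor splits again, the second (9·n^2 + 4·m^2) is irreducible.

(3·n - 2·m)·(3·n + 2·m)·(9·n^2 + 4·m^2)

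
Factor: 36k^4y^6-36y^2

Every term has a factor of 36y^2; factoring it out leaves k^4y^4-1.
Recognize a difference of squares with the parts k^2y^2 and 1.
k^2y^2-1 is again a difference of squares: (ky-1)(ky+1).

36y^2(ky+1)(ky-1)(k^2y^2+1)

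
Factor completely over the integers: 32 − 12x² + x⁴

Substitute u = x² to get a quadratic in u, then factor.
x² − 8 is irreducible over ℤ (8 is not a perfect square).
x² − 4 is a difference of squares.

(x + 2)(x − 2)(x² − 8)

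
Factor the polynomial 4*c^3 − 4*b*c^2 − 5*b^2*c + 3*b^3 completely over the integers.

(3*b − 2*c)*(b + c)*(b − 2*c)

Group: b*(3*b^2 − 8*b*c + 4*c^2) + c*(3*b^2 − 8*b*c + 4*c^2); both groups contain (3*b^2 − 8*b*c + 4*c^2), so (b + c) is a factor with cofactor 3*b^2 − 8*b*c + 4*c^2.
The cofactor groups again: 3*b^2 − 8*b*c + 4*c^2 = 3*b*(b − 2*c) − 2*c*(b − 2*c); both groups contain (b − 2*c), giving (3*b − 2*c)*(b − 2*c).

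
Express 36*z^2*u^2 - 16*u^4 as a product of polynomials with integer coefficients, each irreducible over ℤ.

Pull out the common factor 4*u^2; 9*z^2 - 4*u^2 is a difference of squares.

4*u^2*(3*z - 2*u)*(3*z + 2*u)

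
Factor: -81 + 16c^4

(2c)⁴ − (3)⁴ = ((2c)² − (3)²)((2c)² + (3)²); the first factor splits again, the second (4c^2 + 9) is irreducible.

(2c + 3)(2c - 3)(4c^2 + 9)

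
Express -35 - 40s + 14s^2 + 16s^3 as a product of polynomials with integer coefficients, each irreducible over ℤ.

Group as (16s^3 - 40s) + (14s^2 - 35) = 8s(2s^2 - 5) + 7(2s^2 - 5).
Both groups share the factor (2s^2 - 5).

(8s + 7)(2s^2 - 5)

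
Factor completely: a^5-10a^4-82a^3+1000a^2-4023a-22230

Testing divisors of the constant over divisors of the leading coefficient, a = -10 is a root, so (a+10) divides it; the quotient is a^4-20a^3+118a^2-180a-2223.
Continuing, a = -3 is a root, so (a+3) divides it; the quotient is a^3-23a^2+187a-741.
Next, a = 13 is a root, so (a-13) is a factor; dividing leaves a^2-10a+57.
The quadratic a^2-10a+57 has discriminant -128 < 0 and is irreducible over ℤ.

(a+10)(a+3)(a-13)(a^2-10a+57)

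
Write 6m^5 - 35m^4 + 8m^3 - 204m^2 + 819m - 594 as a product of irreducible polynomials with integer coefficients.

(6m - 11)(m - 1)(m - 6)(m^2 + 3m + 9)

Trying the rational-root candidates, m = 11/6 is a root, so (6m - 11) divides it; the quotient is m^4 - 4m^3 - 6m^2 - 45m + 54.
Next, m = 6 is a root, giving the factor (m - 6) and quotient m^3 + 2m^2 + 6m - 9.
Next, m = 1 is a root, giving the factor (m - 1) and quotient m^2 + 3m + 9.
The quadratic m^2 + 3m + 9 has discriminant -27 < 0 and is irreducible over ℤ.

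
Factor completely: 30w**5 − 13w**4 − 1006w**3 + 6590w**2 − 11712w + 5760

(5w − 8)(6w − 5)(w + 8)(w**2 − 6w + 18)

Among the possible rational roots, w = −8 is a root, so (w + 8) divides it; the quotient is 30w**4 − 253w**3 + 1018w**2 − 1554w + 720.
Continuing, w = 5/6 is a root, so (6w − 5) is a factor; dividing leaves 5w**3 − 38w**2 + 138w − 144.
Then w = 8/5 is a root, so (5w − 8) is a factor; dividing leaves w**2 − 6w + 18.
The quadratic w**2 − 6w + 18 has discriminant −36 < 0 and is irreducible over ℤ.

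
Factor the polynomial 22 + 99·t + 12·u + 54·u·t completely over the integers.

Group as (54·u·t + 12·u) + (99·t + 22) = 6·u·(9·t + 2) + 11·(9·t + 2).
Both groups share the factor (9·t + 2).

(6·u + 11)·(9·t + 2)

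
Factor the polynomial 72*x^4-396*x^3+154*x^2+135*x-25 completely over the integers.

By the rational root theorem, x = -1/2 is a root, so (2*x+1) divides it; the quotient is 36*x^3-216*x^2+185*x-25.
Continuing, x = 5 is a root, so (x-5) divides it; the quotient is 36*x^2-36*x+5.
The remaining quadratic factors as (6*x-1)(6*x-5).

(2*x+1)*(6*x-1)*(6*x-5)*(x-5)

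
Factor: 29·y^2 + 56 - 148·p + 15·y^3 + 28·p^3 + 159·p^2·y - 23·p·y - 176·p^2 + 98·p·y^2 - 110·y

(4·p + y + 4)·(7·p + 3·y - 2)·(p + 5·y - 7)

Group: 4·p·(7·p^2 + 38·p·y - 51·p + 15·y^2 - 31·y + 14) + (y + 4)·(7·p^2 + 38·p·y - 51·p + 15·y^2 - 31·y + 14); both groups contain (7·p^2 + 38·p·y - 51·p + 15·y^2 - 31·y + 14), so (4·p + y + 4) is a factor with cofactor 7·p^2 + 38·p·y - 51·p + 15·y^2 - 31·y + 14.
The cofactor groups again: 7·p^2 + 38·p·y - 51·p + 15·y^2 - 31·y + 14 = p·(7·p + 3·y - 2) + (5·y - 7)·(7·p + 3·y - 2); both groups contain (7·p + 3·y - 2), giving (p + 5·y - 7)·(7·p + 3·y - 2).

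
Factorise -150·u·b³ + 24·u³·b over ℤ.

Every term has a factor of 6·u·b. Then 4·u² - 25·b² = (2·u)² − (5·b)².

6·b·u·(2·u - 5·b)·(2·u + 5·b)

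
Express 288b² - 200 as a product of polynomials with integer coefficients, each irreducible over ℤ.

Pull out the common factor 8; 36b² - 25 is a difference of squares.

8(6b + 5)(6b - 5)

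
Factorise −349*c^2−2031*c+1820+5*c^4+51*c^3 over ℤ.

Trying the rational-root candidates, c = 7 is a root, giving the factor (c−7) and quotient 5*c^3+86*c^2+253*c−260.
Next, c = 4/5 is a root, so (5*c−4) divides it; the quotient is c^2+18*c+65.
The remaining quadratic factors as (c+13)(c+5).

(5*c−4)*(c+13)*(c+5)*(c−7)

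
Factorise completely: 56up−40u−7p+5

Group as (56up−40u) + (−7p+5) = 8u(7p−5) − (7p−5).
Both groups share the factor (7p−5).

(7p−5)(8u−1)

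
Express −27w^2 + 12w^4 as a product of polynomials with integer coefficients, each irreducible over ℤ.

Pull out the common factor 3w^2; 4w^2 − 9 is a difference of squares.

3w^2(2w + 3)(2w − 3)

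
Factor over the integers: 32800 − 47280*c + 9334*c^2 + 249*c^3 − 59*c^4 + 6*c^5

(6*c − 5)*(c + 10)*(c − 4)*(c^2 − 15*c + 164)

Among the possible rational roots, c = 4 is a root, giving the factor (c − 4) and quotient 6*c^4 − 35*c^3 + 109*c^2 + 9770*c − 8200.
Then c = −10 is a root, giving the factor (c + 10) and quotient 6*c^3 − 95*c^2 + 1059*c − 820.
Next, c = 5/6 is a root, so (6*c − 5) divides it; the quotient is c^2 − 15*c + 164.
The quadratic c^2 − 15*c + 164 has discriminant −431 < 0 and is irreducible over ℤ.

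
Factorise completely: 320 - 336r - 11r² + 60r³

(3r + 8)(4r - 5)(5r - 8)

By the rational root theorem, r = 8/5 is a root, so (5r - 8) is a factor; dividing leaves 12r² + 17r - 40.
The remaining quadratic factors as (3r + 8)(4r - 5).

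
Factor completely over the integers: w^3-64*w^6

-w^3*(4*w-1)*(16*w^2+4*w+1)

Factor out w^3 first: what remains is -64*w^3+1.
Recognize a difference of cubes with the parts 1 and 4*w.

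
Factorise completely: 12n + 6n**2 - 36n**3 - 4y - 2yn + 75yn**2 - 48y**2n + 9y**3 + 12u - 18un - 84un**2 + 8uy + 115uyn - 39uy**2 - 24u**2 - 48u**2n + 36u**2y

Group: 3y(12u**2 - 13uy + 21un - 6u + 3y**2 - 12yn + 2y + 9n**2 - 6n) + (-4n - 2)(12u**2 - 13uy + 21un - 6u + 3y**2 - 12yn + 2y + 9n**2 - 6n); both groups contain (12u**2 - 13uy + 21un - 6u + 3y**2 - 12yn + 2y + 9n**2 - 6n), so (3y - 4n - 2) is a factor with cofactor 12u**2 - 13uy + 21un - 6u + 3y**2 - 12yn + 2y + 9n**2 - 6n.
The cofactor groups again: 12u**2 - 13uy + 21un - 6u + 3y**2 - 12yn + 2y + 9n**2 - 6n = 3u(4u - 3y + 3n - 2) + (-y + 3n)(4u - 3y + 3n - 2); both groups contain (4u - 3y + 3n - 2), giving (3u - y + 3n)(4u - 3y + 3n - 2).

(3y - 4n - 2)(3u - y + 3n)(4u - 3y + 3n - 2)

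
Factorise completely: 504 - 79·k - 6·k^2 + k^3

Trying the rational-root candidates, k = -9 is a root, so (k + 9) is a factor; dividing leaves k^2 - 15·k + 56.
The remaining quadratic factors as (k - 7)(k - 8).

(k + 9)·(k - 7)·(k - 8)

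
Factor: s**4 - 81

(s + 3)(s - 3)(s**2 + 9)

(s)⁴ − (3)⁴ = ((s)² − (3)²)((s)² + (3)²); the first factor splits again, the second (s**2 + 9) is irreducible.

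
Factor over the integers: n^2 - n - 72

(n + 8)*(n - 9)

Two integers with product -72 and sum -1 are 8 and -9.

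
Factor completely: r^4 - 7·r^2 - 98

(r^2 + 7)·(r^2 - 14)

Substitute u = r^2 to get a quadratic in u, then factor.
r^2 + 7 is irreducible over ℤ (always positive, so no real roots).
r^2 - 14 is irreducible over ℤ (14 is not a perfect square).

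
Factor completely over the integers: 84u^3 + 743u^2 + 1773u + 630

Testing divisors of the constant over divisors of the leading coefficient, u = -3/7 is a root, so (7u + 3) divides it; the quotient is 12u^2 + 101u + 210.
The remaining quadratic factors as (4u + 15)(3u + 14).

(3u + 14)(4u + 15)(7u + 3)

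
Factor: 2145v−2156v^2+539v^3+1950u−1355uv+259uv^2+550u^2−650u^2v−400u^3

Group: 5u(−80u^2−18uv−130u+77v^2−143v) + (7v−15)(−80u^2−18uv−130u+77v^2−143v); both groups contain (−80u^2−18uv−130u+77v^2−143v), so (5u+7v−15) is a factor with cofactor −80u^2−18uv−130u+77v^2−143v.
The cofactor groups again: −80u^2−18uv−130u+77v^2−143v = −10u(8u−7v+13) − 11v(8u−7v+13); both groups contain (8u−7v+13), giving −(10u+11v)(8u−7v+13).

−(10u+11v)(5u+7v−15)(8u−7v+13)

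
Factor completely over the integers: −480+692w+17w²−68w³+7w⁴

By the rational root theorem, w = 4 is a root, so (w−4) divides it; the quotient is 7w³−40w²−143w+120.
Continuing, w = −3 is a root, so (w+3) is a factor; dividing leaves 7w²−61w+40.
The remaining quadratic factors as (w−8)(7w−5).

(7w−5)(w+3)(w−4)(w−8)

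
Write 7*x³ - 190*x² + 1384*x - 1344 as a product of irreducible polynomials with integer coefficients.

Testing divisors of the constant over divisors of the leading coefficient, x = 14 is a root, so (x - 14) is a factor; dividing leaves 7*x² - 92*x + 96.
The remaining quadratic factors as (7*x - 8)(x - 12).

(7*x - 8)*(x - 12)*(x - 14)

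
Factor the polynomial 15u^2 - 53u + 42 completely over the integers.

Need a pair with product 15·42 = 630 and sum -53: that's -18 and -35.
Split the middle term: 15u^2 - 18u - 35u + 42 = 3u(5u - 6) - 7(5u - 6).

(3u - 7)(5u - 6)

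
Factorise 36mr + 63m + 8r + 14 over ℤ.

(4r + 7)(9m + 2)

Group as (36mr + 63m) + (8r + 14) = 9m(4r + 7) + 2(4r + 7).
Both groups share the factor (4r + 7).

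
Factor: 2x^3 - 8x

Pull out the common factor 2x; x^2 - 4 is a difference of squares.

2x(x + 2)(x - 2)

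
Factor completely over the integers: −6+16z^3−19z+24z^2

Among the possible rational roots, z = −2 is a root, so (z+2) divides it; the quotient is 16z^2−8z−3.
The remaining quadratic factors as (4z−3)(4z+1).

(4z+1)(4z−3)(z+2)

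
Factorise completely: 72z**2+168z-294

Pull out the common factor 6, then factor the remaining trinomial.

6(2z+7)(6z-7)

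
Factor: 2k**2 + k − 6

Need a pair with product 2·(−6) = −12 and sum 1: that's 4 and −3.
Split the middle term: 2k**2 + 4k − 3k − 6 = 2k(k + 2) − 3(k + 2).

(2k − 3)(k + 2)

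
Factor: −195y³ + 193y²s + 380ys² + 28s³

Group: 15y(−13y² + 25ys + 2s²) + 14s(−13y² + 25ys + 2s²); both groups contain (−13y² + 25ys + 2s²), so (15y + 14s) is a factor with cofactor −13y² + 25ys + 2s².
The cofactor groups again: −13y² + 25ys + 2s² = −y(13y + s) + 2s(13y + s); both groups contain (13y + s), giving −(y − 2s)(13y + s).

−(y − 2s)(15y + 14s)(13y + s)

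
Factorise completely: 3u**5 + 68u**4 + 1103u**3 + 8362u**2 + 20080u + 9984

By the rational root theorem, u = −3 is a root, so (u + 3) divides it; the quotient is 3u**4 + 59u**3 + 926u**2 + 5584u + 3328.
Then u = −8 is a root, so (u + 8) divides it; the quotient is 3u**3 + 35u**2 + 646u + 416.
Next, u = −2/3 is a root, so (3u + 2) is a factor; dividing leaves u**2 + 11u + 208.
The quadratic u**2 + 11u + 208 has discriminant −711 < 0 and is irreducible over ℤ.

(3u + 2)(u + 3)(u + 8)(u**2 + 11u + 208)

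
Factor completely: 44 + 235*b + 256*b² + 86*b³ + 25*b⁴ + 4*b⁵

Trying the rational-root candidates, b = −1 is a root, giving the factor (b + 1) and quotient 4*b⁴ + 21*b³ + 65*b² + 191*b + 44.
Next, b = −1/4 is a root, so (4*b + 1) divides it; the quotient is b³ + 5*b² + 15*b + 44.
Then b = −4 is a root, so (b + 4) is a factor; dividing leaves b² + b + 11.
The quadratic b² + b + 11 has discriminant −43 < 0 and is irreducible over ℤ.

(4*b + 1)*(b + 1)*(b + 4)*(b² + b + 11)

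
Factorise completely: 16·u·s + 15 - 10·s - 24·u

Group as (16·u·s - 24·u) + (-10·s + 15) = 8·u·(2·s - 3) - 5·(2·s - 3).
Both groups share the factor (2·s - 3).

(2·s - 3)·(8·u - 5)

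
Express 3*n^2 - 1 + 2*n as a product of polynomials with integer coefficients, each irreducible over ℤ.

Need a pair with product 3·(-1) = -3 and sum 2: that's -1 and 3.
Split the middle term: 3*n^2 - n + 3*n - 1 = n*(3*n - 1) + (3*n - 1).

(3*n - 1)*(n + 1)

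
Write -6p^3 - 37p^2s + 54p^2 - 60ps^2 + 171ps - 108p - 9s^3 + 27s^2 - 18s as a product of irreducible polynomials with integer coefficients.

-(6p + s)(p + 3s - 3)(p + 3s - 6)

Group: p(-6p^2 - 19ps + 36p - 3s^2 + 6s) + (3s - 3)(-6p^2 - 19ps + 36p - 3s^2 + 6s); both groups contain (-6p^2 - 19ps + 36p - 3s^2 + 6s), so (p + 3s - 3) is a factor with cofactor -6p^2 - 19ps + 36p - 3s^2 + 6s.
The cofactor groups again: -6p^2 - 19ps + 36p - 3s^2 + 6s = -p(6p + s) + (-3s + 6)(6p + s); both groups contain (6p + s), giving -(p + 3s - 6)(6p + s).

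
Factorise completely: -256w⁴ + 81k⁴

(3k)⁴ − (4w)⁴ = ((3k)² − (4w)²)((3k)² + (4w)²); the first factor splits again, the second (9k² + 16w²) is irreducible.

(3k + 4w)(3k - 4w)(9k² + 16w²)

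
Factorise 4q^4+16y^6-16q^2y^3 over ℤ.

Pull out the common factor 4, leaving q^4-4q^2y^3+4y^6.
Recognize a perfect-square trinomial with the parts q^2 and 2y^3.

4(q^2-2y^3)^2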